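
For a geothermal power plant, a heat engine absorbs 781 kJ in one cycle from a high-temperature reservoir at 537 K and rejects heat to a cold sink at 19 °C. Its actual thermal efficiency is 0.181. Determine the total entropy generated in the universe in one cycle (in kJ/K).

ΔS_univ ≈ 0.7350 kJ/K

T_C = 19 °C → 19 + 273.15 = 292.15 K.
W = η·Q_H = 0.181 × 781 = 141.4 kJ, so Q_C = Q_H − W = 639.6 kJ.
Entropy balance on the reservoirs: −Q_H/T_H = -1.454 kJ/K, +Q_C/T_C = 2.189 kJ/K.
ΔS_univ = −Q_H/T_H + Q_C/T_C = 0.7350 kJ/K (> 0, since η = 0.181 < η_Carnot = 0.456).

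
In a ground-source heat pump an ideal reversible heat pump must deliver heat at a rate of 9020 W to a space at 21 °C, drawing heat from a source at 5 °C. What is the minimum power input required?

T_H = 21 °C → 21 + 273.15 = 294.15 K.
T_C = 5 °C → 5 + 273.15 = 278.15 K.
For a reversible heat pump, COP_HP = T_H/(T_H − T_C) = 294.15/16.00 = 18.3844.
W = Q_H/COP_HP = 9020/18.3844 = 490.6 W.

Ẇ_in ≈ 490.6 W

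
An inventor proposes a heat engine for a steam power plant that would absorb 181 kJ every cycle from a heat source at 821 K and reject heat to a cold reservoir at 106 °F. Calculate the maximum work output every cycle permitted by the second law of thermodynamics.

T_C = 106 °F → (106 − 32) × 5/9 = 41.11 °C = 314.26 K.
By the Carnot theorem, η_max = 1 − T_C/T_H = 1 − 314.26/821.00 = 0.6172.
W_max = η_max · Q_H = 0.6172 × 181 = 111.7 kJ.

W_max ≈ 111.7 kJ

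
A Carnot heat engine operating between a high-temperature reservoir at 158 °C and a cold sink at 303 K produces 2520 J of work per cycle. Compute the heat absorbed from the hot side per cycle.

T_H = 158 °C → 158 + 273.15 = 431.15 K.
For a reversible engine, η = 1 − T_C/T_H = 1 − 303.00/431.15 = 0.2972.
Q_H = W/η = 2520/0.2972 = 8478 J.

Q_H ≈ 8478 J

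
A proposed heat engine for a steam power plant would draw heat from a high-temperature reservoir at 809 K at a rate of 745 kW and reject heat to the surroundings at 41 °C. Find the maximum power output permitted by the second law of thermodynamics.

T_C = 41 °C → 41 + 273.15 = 314.15 K.
The upper bound on efficiency is η_max = 1 − T_C/T_H = 1 − 314.15/809.00 = 0.6117.
W_max = η_max · Q_H = 0.6117 × 745 = 456 kW.

Ẇ_max ≈ 456 kW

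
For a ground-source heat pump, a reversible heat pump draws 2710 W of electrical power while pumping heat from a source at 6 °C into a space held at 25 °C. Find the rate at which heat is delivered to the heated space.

T_H = 25 °C → 25 + 273.15 = 298.15 K.
T_C = 6 °C → 6 + 273.15 = 279.15 K.
Reversible heating COP: COP_HP = T_H/(T_H − T_C) = 298.15/19.00 = 15.6921.
Q_H = COP_HP · W = 15.6921 × 2710 = 42530 W.

Q̇_H ≈ 42530 W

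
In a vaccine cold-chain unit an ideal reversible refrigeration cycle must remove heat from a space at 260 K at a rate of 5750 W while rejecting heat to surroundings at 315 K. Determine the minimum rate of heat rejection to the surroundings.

Q̇_H ≈ 6970 W

For a reversible cycle Q_H/Q_C = T_H/T_C, so Q_H = Q_C·T_H/T_C = 5750 × 315.00/260.00 = 6970 W.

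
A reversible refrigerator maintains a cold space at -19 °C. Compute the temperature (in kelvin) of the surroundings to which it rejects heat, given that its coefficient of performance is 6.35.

T_C = -19 °C → -19 + 273.15 = 254.15 K.
COP_R = T_C/(T_H − T_C) ⇒ T_H = T_C·(1 + 1/COP_R) = 254.15 × (1 + 1/6.35) = 294.2 K.

T_H ≈ 294.2 K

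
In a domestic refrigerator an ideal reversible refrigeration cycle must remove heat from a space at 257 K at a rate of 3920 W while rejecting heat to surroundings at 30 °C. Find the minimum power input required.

Ẇ_in ≈ 704 W

T_H = 30 °C → 30 + 273.15 = 303.15 K.
Carnot COP: COP_R = T_C/(T_H − T_C) = 257.00/46.15 = 5.5688.
W = Q_C/COP_R = 3920/5.5688 = 704 W.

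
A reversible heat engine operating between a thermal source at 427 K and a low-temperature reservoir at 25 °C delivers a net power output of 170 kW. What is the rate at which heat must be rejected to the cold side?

T_C = 25 °C → 25 + 273.15 = 298.15 K.
Carnot efficiency: η = 1 − T_C/T_H = 1 − 298.15/427.00 = 0.3018.
Since Q_C/Q_H = T_C/T_H and Q_H = W/η, Q_C = W·T_C/(T_H − T_C) = 170 × 298.15/128.85 = 393 kW.

Q̇_C ≈ 393 kW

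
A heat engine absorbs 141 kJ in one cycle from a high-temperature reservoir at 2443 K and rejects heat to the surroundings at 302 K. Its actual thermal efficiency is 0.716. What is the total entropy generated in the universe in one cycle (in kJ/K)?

ΔS_univ ≈ 0.07488 kJ/K

W = η·Q_H = 0.716 × 141 = 101.0 kJ, so Q_C = Q_H − W = 40.04 kJ.
The hot reservoir loses entropy Q_H/T_H = 141/2443.00 = 0.05772 kJ/K; the cold reservoir gains Q_C/T_C = 40.04/302.00 = 0.1326 kJ/K.
ΔS_univ = −Q_H/T_H + Q_C/T_C = 0.07488 kJ/K (> 0, since η = 0.716 < η_Carnot = 0.876).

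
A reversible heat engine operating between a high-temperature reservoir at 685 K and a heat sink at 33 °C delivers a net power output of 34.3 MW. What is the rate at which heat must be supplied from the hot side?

Q̇_H ≈ 62.0 MW

T_C = 33 °C → 33 + 273.15 = 306.15 K.
For a reversible engine, η = 1 − T_C/T_H = 1 − 306.15/685.00 = 0.5531.
Q_H = W/η = 34.3/0.5531 = 62.0 MW.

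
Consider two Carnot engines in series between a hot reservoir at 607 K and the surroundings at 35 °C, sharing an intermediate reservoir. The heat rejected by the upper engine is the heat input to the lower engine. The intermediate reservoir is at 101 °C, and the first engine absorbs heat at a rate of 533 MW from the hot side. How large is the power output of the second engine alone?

Ẇ₂ ≈ 57.95 MW

T_C = 35 °C → 35 + 273.15 = 308.15 K.
T_m = 101 °C → 101 + 273.15 = 374.15 K.
Heat entering the second stage: Q_m = Q_H·(T_m/T_H) = 533 × 374.15/607.00 = 328.5 MW.
Second-stage efficiency η₂ = 1 − T_C/T_m = 1 − 308.15/374.15 = 0.1764, so W₂ = η₂·Q_m = 57.95 MW.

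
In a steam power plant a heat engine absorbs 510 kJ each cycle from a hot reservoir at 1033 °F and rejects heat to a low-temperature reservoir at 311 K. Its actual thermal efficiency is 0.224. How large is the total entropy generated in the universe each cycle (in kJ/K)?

ΔS_univ ≈ 0.6575 kJ/K

T_H = 1033 °F → (1033 − 32) × 5/9 = 556.11 °C = 829.26 K.
W = η·Q_H = 0.224 × 510 = 114.2 kJ, so Q_C = Q_H − W = 395.8 kJ.
Entropy balance on the reservoirs: −Q_H/T_H = -0.6150 kJ/K, +Q_C/T_C = 1.273 kJ/K.
ΔS_univ = −Q_H/T_H + Q_C/T_C = 0.6575 kJ/K (> 0, since η = 0.224 < η_Carnot = 0.625).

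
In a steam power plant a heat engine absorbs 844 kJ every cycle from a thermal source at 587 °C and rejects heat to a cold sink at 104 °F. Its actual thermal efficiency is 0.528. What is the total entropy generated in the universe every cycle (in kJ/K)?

T_H = 587 °C → 587 + 273.15 = 860.15 K.
T_C = 104 °F → (104 − 32) × 5/9 = 40.00 °C = 313.15 K.
W = η·Q_H = 0.528 × 844 = 445.6 kJ, so Q_C = Q_H − W = 398.4 kJ.
Reservoir entropy changes: ΔS_H = −Q_H/T_H = −844/860.15 = -0.9812 kJ/K and ΔS_C = +Q_C/T_C = 398.4/313.15 = 1.272 kJ/K.
ΔS_univ = −Q_H/T_H + Q_C/T_C = 0.291 kJ/K (> 0, since η = 0.528 < η_Carnot = 0.636).

ΔS_univ ≈ 0.291 kJ/K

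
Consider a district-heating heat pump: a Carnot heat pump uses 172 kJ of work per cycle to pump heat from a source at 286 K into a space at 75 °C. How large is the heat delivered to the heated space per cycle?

T_H = 75 °C → 75 + 273.15 = 348.15 K.
The Carnot heat-pump COP is COP_HP = T_H/(T_H − T_C) = 348.15/62.15 = 5.6018.
Q_H = COP_HP · W = 5.6018 × 172 = 964 kJ.

Q_H ≈ 964 kJ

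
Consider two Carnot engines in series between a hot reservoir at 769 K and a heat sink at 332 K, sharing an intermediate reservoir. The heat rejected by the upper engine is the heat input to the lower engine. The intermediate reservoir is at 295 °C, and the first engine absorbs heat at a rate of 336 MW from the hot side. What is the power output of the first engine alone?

T_m = 295 °C → 295 + 273.15 = 568.15 K.
First-stage efficiency η₁ = 1 − T_m/T_H = 1 − 568.15/769.00 = 0.2612.
W₁ = η₁·Q_H = 0.2612 × 336 = 87.8 MW.

Ẇ₁ ≈ 87.8 MW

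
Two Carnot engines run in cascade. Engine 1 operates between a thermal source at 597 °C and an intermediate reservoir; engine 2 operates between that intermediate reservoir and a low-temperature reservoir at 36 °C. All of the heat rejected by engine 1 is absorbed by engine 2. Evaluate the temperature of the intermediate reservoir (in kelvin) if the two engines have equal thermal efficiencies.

T_H = 597 °C → 597 + 273.15 = 870.15 K.
T_C = 36 °C → 36 + 273.15 = 309.15 K.
Equal efficiencies require 1 − T_m/T_H = 1 − T_C/T_m, i.e. T_m/T_H = T_C/T_m, so T_m = √(T_H·T_C) = √(870.15 × 309.15) = 519 K.

T_m ≈ 519 K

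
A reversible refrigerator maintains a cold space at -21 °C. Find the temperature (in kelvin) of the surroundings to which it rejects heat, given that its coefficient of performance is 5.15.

T_C = -21 °C → -21 + 273.15 = 252.15 K.
COP_R = T_C/(T_H − T_C) ⇒ T_H = T_C·(1 + 1/COP_R) = 252.15 × (1 + 1/5.15) = 301 K.

T_H ≈ 301 K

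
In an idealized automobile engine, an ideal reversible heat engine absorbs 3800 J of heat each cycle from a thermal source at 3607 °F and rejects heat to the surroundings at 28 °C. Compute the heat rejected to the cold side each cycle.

T_H = 3607 °F → (3607 − 32) × 5/9 = 1986.11 °C = 2259.26 K.
T_C = 28 °C → 28 + 273.15 = 301.15 K.
Carnot efficiency: η = 1 − T_C/T_H = 1 − 301.15/2259.26 = 0.8667.
For a reversible cycle Q_C/Q_H = T_C/T_H, so Q_C = 3800 × 301.15/2259.26 = 507 J.

Q_C ≈ 507 J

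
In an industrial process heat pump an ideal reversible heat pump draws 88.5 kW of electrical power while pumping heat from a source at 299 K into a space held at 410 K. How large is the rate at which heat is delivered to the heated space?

Reversible heating COP: COP_HP = T_H/(T_H − T_C) = 410.00/111.00 = 3.6937.
Q_H = COP_HP · W = 3.6937 × 88.5 = 326.9 kW.

Q̇_H ≈ 326.9 kW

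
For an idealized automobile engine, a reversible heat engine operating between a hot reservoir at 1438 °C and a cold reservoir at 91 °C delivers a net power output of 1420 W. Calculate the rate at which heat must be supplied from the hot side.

T_H = 1438 °C → 1438 + 273.15 = 1711.15 K.
T_C = 91 °C → 91 + 273.15 = 364.15 K.
Since the cycle is reversible, η = 1 − T_C/T_H = 1 − 364.15/1711.15 = 0.7872.
Q_H = W/η = 1420/0.7872 = 1804 W.

Q̇_H ≈ 1804 W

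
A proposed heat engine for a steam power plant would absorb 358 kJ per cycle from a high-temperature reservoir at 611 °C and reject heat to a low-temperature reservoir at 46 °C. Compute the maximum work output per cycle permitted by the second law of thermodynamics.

T_H = 611 °C → 611 + 273.15 = 884.15 K.
T_C = 46 °C → 46 + 273.15 = 319.15 K.
No engine can exceed the Carnot limit: η_max = 1 − T_C/T_H = 1 − 319.15/884.15 = 0.6390.
W_max = η_max · Q_H = 0.6390 × 358 = 229 kJ.

W_max ≈ 229 kJ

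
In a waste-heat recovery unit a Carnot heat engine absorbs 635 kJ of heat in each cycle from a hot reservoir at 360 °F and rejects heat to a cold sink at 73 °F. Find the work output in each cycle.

W ≈ 222 kJ

T_H = 360 °F → (360 − 32) × 5/9 = 182.22 °C = 455.37 K.
T_C = 73 °F → (73 − 32) × 5/9 = 22.78 °C = 295.93 K.
Since the cycle is reversible, η = 1 − T_C/T_H = 1 − 295.93/455.37 = 0.3501.
W = η·Q_H = 0.3501 × 635 = 222 kJ.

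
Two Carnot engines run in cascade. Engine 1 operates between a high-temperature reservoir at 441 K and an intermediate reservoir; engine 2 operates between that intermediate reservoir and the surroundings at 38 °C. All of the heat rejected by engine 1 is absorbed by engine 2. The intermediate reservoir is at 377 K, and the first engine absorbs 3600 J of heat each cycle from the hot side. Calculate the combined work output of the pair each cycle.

W_total ≈ 1060 J

T_C = 38 °C → 38 + 273.15 = 311.15 K.
Two reversible stages in series are equivalent to a single Carnot engine between T_H and T_C, so η_total = 1 − T_C/T_H = 1 − 311.15/441.00 = 0.2944.
W_total = η_total · Q_H = 0.2944 × 3600 = 1060 J.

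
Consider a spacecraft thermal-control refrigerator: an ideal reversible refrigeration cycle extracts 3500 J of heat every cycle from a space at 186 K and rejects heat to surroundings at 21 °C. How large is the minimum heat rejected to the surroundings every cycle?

Q_H ≈ 5540 J

T_H = 21 °C → 21 + 273.15 = 294.15 K.
For a reversible cycle Q_H/Q_C = T_H/T_C, so Q_H = Q_C·T_H/T_C = 3500 × 294.15/186.00 = 5540 J.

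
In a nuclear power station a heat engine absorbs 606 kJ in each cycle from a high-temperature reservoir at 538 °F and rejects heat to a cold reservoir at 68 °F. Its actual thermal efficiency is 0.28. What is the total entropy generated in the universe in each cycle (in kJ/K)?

ΔS_univ ≈ 0.395 kJ/K

T_H = 538 °F → (538 − 32) × 5/9 = 281.11 °C = 554.26 K.
T_C = 68 °F → (68 − 32) × 5/9 = 20.00 °C = 293.15 K.
W = η·Q_H = 0.28 × 606 = 169.7 kJ, so Q_C = Q_H − W = 436.3 kJ.
Reservoir entropy changes: ΔS_H = −Q_H/T_H = −606/554.26 = -1.093 kJ/K and ΔS_C = +Q_C/T_C = 436.3/293.15 = 1.488 kJ/K.
ΔS_univ = −Q_H/T_H + Q_C/T_C = 0.395 kJ/K (> 0, since η = 0.28 < η_Carnot = 0.471).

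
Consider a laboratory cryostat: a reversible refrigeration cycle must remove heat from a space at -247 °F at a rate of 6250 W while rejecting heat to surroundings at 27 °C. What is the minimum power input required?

Ẇ_in ≈ 9630 W

T_H = 27 °C → 27 + 273.15 = 300.15 K.
T_C = -247 °F → (-247 − 32) × 5/9 = -155.00 °C = 118.15 K.
Carnot COP: COP_R = T_C/(T_H − T_C) = 118.15/182.00 = 0.6492.
W = Q_C/COP_R = 6250/0.6492 = 9630 W.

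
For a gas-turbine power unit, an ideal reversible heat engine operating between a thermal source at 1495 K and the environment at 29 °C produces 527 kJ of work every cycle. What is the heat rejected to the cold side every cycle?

Q_C ≈ 133.5 kJ

T_C = 29 °C → 29 + 273.15 = 302.15 K.
Since the cycle is reversible, η = 1 − T_C/T_H = 1 − 302.15/1495.00 = 0.7979.
Since Q_C/Q_H = T_C/T_H and Q_H = W/η, Q_C = W·T_C/(T_H − T_C) = 527 × 302.15/1192.85 = 133.5 kJ.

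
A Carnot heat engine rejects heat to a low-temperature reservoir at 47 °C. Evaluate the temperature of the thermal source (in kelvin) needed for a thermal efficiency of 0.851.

T_H ≈ 2149 K

T_C = 47 °C → 47 + 273.15 = 320.15 K.
From η = 1 − T_C/T_H, solving for T_H gives T_H = T_C/(1 − η) = 320.15/(1 − 0.851) = 2149 K.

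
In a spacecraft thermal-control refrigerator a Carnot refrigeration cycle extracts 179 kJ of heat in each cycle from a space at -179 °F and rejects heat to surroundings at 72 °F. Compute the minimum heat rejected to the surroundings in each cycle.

Q_H ≈ 339 kJ

T_H = 72 °F → (72 − 32) × 5/9 = 22.22 °C = 295.37 K.
T_C = -179 °F → (-179 − 32) × 5/9 = -117.22 °C = 155.93 K.
For a reversible cycle Q_H/Q_C = T_H/T_C, so Q_H = Q_C·T_H/T_C = 179 × 295.37/155.93 = 339 kJ.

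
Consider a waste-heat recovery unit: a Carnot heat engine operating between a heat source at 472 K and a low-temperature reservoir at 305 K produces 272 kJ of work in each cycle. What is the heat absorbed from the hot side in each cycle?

Q_H ≈ 768.8 kJ

For a reversible engine, η = 1 − T_C/T_H = 1 − 305.00/472.00 = 0.3538.
Q_H = W/η = 272/0.3538 = 768.8 kJ.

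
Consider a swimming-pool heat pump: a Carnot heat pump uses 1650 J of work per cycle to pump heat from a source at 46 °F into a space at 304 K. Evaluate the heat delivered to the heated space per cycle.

Q_H ≈ 21700 J

T_C = 46 °F → (46 − 32) × 5/9 = 7.78 °C = 280.93 K.
Reversible heating COP: COP_HP = T_H/(T_H − T_C) = 304.00/23.07 = 13.1760.
Q_H = COP_HP · W = 13.1760 × 1650 = 21700 J.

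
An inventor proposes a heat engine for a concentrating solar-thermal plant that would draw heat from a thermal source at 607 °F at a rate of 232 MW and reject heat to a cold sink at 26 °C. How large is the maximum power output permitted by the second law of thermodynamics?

Ẇ_max ≈ 114.9 MW

T_H = 607 °F → (607 − 32) × 5/9 = 319.44 °C = 592.59 K.
T_C = 26 °C → 26 + 273.15 = 299.15 K.
The upper bound on efficiency is η_max = 1 − T_C/T_H = 1 − 299.15/592.59 = 0.4952.
W_max = η_max · Q_H = 0.4952 × 232 = 114.9 MW.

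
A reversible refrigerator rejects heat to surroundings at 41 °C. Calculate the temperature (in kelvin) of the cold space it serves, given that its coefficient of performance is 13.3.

T_C ≈ 292 K

T_H = 41 °C → 41 + 273.15 = 314.15 K.
COP_R = T_C/(T_H − T_C) ⇒ T_C = T_H·COP_R/(1 + COP_R) = 314.15 × 13.3/(1 + 13.3) = 292 K.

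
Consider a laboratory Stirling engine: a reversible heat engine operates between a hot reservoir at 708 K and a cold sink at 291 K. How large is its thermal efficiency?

η ≈ 0.589

The Carnot efficiency is η = 1 − T_C/T_H = 1 − 291.00/708.00 = 0.589.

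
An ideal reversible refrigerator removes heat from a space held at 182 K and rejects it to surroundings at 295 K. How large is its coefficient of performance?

COP_R = T_C/(T_H − T_C) = 182.00/(295.00 − 182.00) = 1.611.

COP_R ≈ 1.611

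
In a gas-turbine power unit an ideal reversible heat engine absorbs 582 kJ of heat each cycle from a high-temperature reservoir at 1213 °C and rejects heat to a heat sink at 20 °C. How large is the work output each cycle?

W ≈ 467.2 kJ

T_H = 1213 °C → 1213 + 273.15 = 1486.15 K.
T_C = 20 °C → 20 + 273.15 = 293.15 K.
The Carnot efficiency is η = 1 − T_C/T_H = 1 − 293.15/1486.15 = 0.8027.
W = η·Q_H = 0.8027 × 582 = 467.2 kJ.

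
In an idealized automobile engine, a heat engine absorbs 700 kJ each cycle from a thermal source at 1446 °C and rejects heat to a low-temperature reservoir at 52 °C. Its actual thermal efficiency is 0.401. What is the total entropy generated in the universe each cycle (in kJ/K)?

ΔS_univ ≈ 0.882 kJ/K

T_H = 1446 °C → 1446 + 273.15 = 1719.15 K.
T_C = 52 °C → 52 + 273.15 = 325.15 K.
W = η·Q_H = 0.401 × 700 = 280.7 kJ, so Q_C = Q_H − W = 419.3 kJ.
Reservoir entropy changes: ΔS_H = −Q_H/T_H = −700/1719.15 = -0.4072 kJ/K and ΔS_C = +Q_C/T_C = 419.3/325.15 = 1.290 kJ/K.
ΔS_univ = −Q_H/T_H + Q_C/T_C = 0.882 kJ/K (> 0, since η = 0.401 < η_Carnot = 0.811).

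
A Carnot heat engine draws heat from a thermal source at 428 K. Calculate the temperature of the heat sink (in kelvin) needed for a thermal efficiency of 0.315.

T_C ≈ 293 K

From η = 1 − T_C/T_H, T_C = T_H·(1 − η) = 428.00 × (1 − 0.315) = 293 K.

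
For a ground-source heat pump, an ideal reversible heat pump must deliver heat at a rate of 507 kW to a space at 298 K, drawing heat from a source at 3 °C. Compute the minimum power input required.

T_C = 3 °C → 3 + 273.15 = 276.15 K.
For a reversible heat pump, COP_HP = T_H/(T_H − T_C) = 298.00/21.85 = 13.6384.
W = Q_H/COP_HP = 507/13.6384 = 37.17 kW.

Ẇ_in ≈ 37.17 kW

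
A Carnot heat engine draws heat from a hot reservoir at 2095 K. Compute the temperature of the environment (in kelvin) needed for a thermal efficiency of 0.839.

T_C ≈ 337.3 K

From η = 1 − T_C/T_H, T_C = T_H·(1 − η) = 2095.00 × (1 − 0.839) = 337.3 K.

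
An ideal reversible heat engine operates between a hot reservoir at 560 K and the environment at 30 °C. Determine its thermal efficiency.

η ≈ 0.4587

T_C = 30 °C → 30 + 273.15 = 303.15 K.
η_rev = 1 − T_C/T_H = 1 − 303.15/560.00 = 0.4587.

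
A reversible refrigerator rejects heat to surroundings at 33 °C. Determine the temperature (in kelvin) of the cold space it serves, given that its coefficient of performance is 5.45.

T_C ≈ 259 K

T_H = 33 °C → 33 + 273.15 = 306.15 K.
COP_R = T_C/(T_H − T_C) ⇒ T_C = T_H·COP_R/(1 + COP_R) = 306.15 × 5.45/(1 + 5.45) = 259 K.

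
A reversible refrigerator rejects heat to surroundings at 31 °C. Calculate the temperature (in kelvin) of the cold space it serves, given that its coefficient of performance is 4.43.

T_H = 31 °C → 31 + 273.15 = 304.15 K.
COP_R = T_C/(T_H − T_C) ⇒ T_C = T_H·COP_R/(1 + COP_R) = 304.15 × 4.43/(1 + 4.43) = 248 K.

T_C ≈ 248 K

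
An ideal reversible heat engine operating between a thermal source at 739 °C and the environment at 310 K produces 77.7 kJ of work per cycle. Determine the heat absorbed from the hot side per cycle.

Q_H ≈ 112 kJ

T_H = 739 °C → 739 + 273.15 = 1012.15 K.
Since the cycle is reversible, η = 1 − T_C/T_H = 1 − 310.00/1012.15 = 0.6937.
Q_H = W/η = 77.7/0.6937 = 112 kJ.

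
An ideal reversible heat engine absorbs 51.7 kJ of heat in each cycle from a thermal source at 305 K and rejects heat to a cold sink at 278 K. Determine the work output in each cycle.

Since the cycle is reversible, η = 1 − T_C/T_H = 1 − 278.00/305.00 = 0.0885.
W = η·Q_H = 0.0885 × 51.7 = 4.58 kJ.

W ≈ 4.58 kJ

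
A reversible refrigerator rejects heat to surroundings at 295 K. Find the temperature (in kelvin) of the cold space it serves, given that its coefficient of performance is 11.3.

T_C ≈ 271 K

COP_R = T_C/(T_H − T_C) ⇒ T_C = T_H·COP_R/(1 + COP_R) = 295.00 × 11.3/(1 + 11.3) = 271 K.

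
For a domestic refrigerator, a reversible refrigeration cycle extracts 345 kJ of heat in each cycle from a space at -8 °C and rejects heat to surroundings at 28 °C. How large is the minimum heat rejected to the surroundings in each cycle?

T_H = 28 °C → 28 + 273.15 = 301.15 K.
T_C = -8 °C → -8 + 273.15 = 265.15 K.
For a reversible cycle Q_H/Q_C = T_H/T_C, so Q_H = Q_C·T_H/T_C = 345 × 301.15/265.15 = 391.8 kJ.

Q_H ≈ 391.8 kJ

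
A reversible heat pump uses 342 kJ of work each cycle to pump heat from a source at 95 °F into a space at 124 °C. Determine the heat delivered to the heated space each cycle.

Q_H ≈ 1530 kJ

T_H = 124 °C → 124 + 273.15 = 397.15 K.
T_C = 95 °F → (95 − 32) × 5/9 = 35.00 °C = 308.15 K.
For a reversible heat pump, COP_HP = T_H/(T_H − T_C) = 397.15/89.00 = 4.4624.
Q_H = COP_HP · W = 4.4624 × 342 = 1530 kJ.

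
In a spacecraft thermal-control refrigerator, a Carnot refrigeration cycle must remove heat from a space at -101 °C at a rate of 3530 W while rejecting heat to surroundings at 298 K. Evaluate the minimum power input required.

T_C = -101 °C → -101 + 273.15 = 172.15 K.
The reversible coefficient of performance is COP_R = T_C/(T_H − T_C) = 172.15/125.85 = 1.3679.
W = Q_C/COP_R = 3530/1.3679 = 2581 W.

Ẇ_in ≈ 2581 W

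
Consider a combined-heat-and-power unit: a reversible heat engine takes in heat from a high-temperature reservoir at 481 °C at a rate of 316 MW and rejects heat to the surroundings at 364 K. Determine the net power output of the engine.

T_H = 481 °C → 481 + 273.15 = 754.15 K.
Since the cycle is reversible, η = 1 − T_C/T_H = 1 − 364.00/754.15 = 0.5173.
W = η·Q_H = 0.5173 × 316 = 163.5 MW.

Ẇ ≈ 163.5 MW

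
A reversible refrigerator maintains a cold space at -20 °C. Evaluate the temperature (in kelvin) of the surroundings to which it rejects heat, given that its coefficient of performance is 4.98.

T_H ≈ 304.0 K

T_C = -20 °C → -20 + 273.15 = 253.15 K.
COP_R = T_C/(T_H − T_C) ⇒ T_H = T_C·(1 + 1/COP_R) = 253.15 × (1 + 1/4.98) = 304.0 K.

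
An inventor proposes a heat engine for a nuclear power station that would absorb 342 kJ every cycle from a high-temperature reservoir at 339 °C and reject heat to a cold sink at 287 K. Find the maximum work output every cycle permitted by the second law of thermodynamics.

T_H = 339 °C → 339 + 273.15 = 612.15 K.
The upper bound on efficiency is η_max = 1 − T_C/T_H = 1 − 287.00/612.15 = 0.5312.
W_max = η_max · Q_H = 0.5312 × 342 = 182 kJ.

W_max ≈ 182 kJ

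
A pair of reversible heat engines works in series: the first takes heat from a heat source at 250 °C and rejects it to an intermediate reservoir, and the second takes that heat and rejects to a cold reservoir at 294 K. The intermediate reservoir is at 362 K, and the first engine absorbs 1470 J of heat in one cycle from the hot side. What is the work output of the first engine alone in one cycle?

T_H = 250 °C → 250 + 273.15 = 523.15 K.
First-stage efficiency η₁ = 1 − T_m/T_H = 1 − 362.00/523.15 = 0.3080.
W₁ = η₁·Q_H = 0.3080 × 1470 = 452.8 J.

W₁ ≈ 452.8 J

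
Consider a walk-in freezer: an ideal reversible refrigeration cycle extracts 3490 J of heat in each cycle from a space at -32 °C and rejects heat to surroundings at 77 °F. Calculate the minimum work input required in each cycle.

W_in ≈ 825 J

T_H = 77 °F → (77 − 32) × 5/9 = 25.00 °C = 298.15 K.
T_C = -32 °C → -32 + 273.15 = 241.15 K.
Carnot COP: COP_R = T_C/(T_H − T_C) = 241.15/57.00 = 4.2307.
W = Q_C/COP_R = 3490/4.2307 = 825 J.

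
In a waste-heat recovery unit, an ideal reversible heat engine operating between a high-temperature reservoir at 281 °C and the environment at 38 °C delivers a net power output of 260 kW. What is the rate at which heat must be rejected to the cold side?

T_H = 281 °C → 281 + 273.15 = 554.15 K.
T_C = 38 °C → 38 + 273.15 = 311.15 K.
η_rev = 1 − T_C/T_H = 1 − 311.15/554.15 = 0.4385.
Since Q_C/Q_H = T_C/T_H and Q_H = W/η, Q_C = W·T_C/(T_H − T_C) = 260 × 311.15/243.00 = 333 kW.

Q̇_C ≈ 333 kW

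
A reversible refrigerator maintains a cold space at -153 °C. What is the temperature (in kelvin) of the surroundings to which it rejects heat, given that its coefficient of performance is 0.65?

T_H ≈ 305 K

T_C = -153 °C → -153 + 273.15 = 120.15 K.
COP_R = T_C/(T_H − T_C) ⇒ T_H = T_C·(1 + 1/COP_R) = 120.15 × (1 + 1/0.65) = 305 K.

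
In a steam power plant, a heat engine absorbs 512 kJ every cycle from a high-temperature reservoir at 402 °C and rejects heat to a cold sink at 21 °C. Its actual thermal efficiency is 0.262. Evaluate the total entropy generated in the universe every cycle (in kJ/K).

ΔS_univ ≈ 0.526 kJ/K

T_H = 402 °C → 402 + 273.15 = 675.15 K.
T_C = 21 °C → 21 + 273.15 = 294.15 K.
W = η·Q_H = 0.262 × 512 = 134.1 kJ, so Q_C = Q_H − W = 377.9 kJ.
Entropy balance on the reservoirs: −Q_H/T_H = -0.7583 kJ/K, +Q_C/T_C = 1.285 kJ/K.
ΔS_univ = −Q_H/T_H + Q_C/T_C = 0.526 kJ/K (> 0, since η = 0.262 < η_Carnot = 0.564).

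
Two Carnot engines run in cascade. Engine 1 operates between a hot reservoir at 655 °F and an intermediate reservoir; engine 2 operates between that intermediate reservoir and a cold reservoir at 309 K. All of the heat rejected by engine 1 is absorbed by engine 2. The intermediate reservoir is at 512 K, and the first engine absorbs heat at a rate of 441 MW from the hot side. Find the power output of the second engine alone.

T_H = 655 °F → (655 − 32) × 5/9 = 346.11 °C = 619.26 K.
Heat entering the second stage: Q_m = Q_H·(T_m/T_H) = 441 × 512.00/619.26 = 365 MW.
Second-stage efficiency η₂ = 1 − T_C/T_m = 1 − 309.00/512.00 = 0.3965, so W₂ = η₂·Q_m = 145 MW.

Ẇ₂ ≈ 145 MW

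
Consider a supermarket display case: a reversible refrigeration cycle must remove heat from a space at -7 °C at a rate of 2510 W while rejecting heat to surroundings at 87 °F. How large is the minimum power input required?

Ẇ_in ≈ 354 W

T_H = 87 °F → (87 − 32) × 5/9 = 30.56 °C = 303.71 K.
T_C = -7 °C → -7 + 273.15 = 266.15 K.
COP_R = T_C/(T_H − T_C) = 266.15/37.56 = 7.0868.
W = Q_C/COP_R = 2510/7.0868 = 354 W.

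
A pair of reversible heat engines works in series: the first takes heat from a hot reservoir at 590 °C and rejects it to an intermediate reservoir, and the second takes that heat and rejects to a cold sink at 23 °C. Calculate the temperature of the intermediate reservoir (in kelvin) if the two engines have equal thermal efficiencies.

T_H = 590 °C → 590 + 273.15 = 863.15 K.
T_C = 23 °C → 23 + 273.15 = 296.15 K.
Equal efficiencies require 1 − T_m/T_H = 1 − T_C/T_m, i.e. T_m/T_H = T_C/T_m, so T_m = √(T_H·T_C) = √(863.15 × 296.15) = 506 K.

T_m ≈ 506 K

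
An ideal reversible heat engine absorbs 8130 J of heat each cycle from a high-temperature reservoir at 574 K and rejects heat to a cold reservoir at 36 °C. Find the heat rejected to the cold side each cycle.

T_C = 36 °C → 36 + 273.15 = 309.15 K.
Carnot efficiency: η = 1 − T_C/T_H = 1 − 309.15/574.00 = 0.4614.
For a reversible cycle Q_C/Q_H = T_C/T_H, so Q_C = 8130 × 309.15/574.00 = 4379 J.

Q_C ≈ 4379 J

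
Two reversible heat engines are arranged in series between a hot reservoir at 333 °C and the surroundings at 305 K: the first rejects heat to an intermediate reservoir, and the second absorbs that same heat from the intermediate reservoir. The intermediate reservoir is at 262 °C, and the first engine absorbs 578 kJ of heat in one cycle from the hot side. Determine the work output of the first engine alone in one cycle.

W₁ ≈ 67.70 kJ

T_H = 333 °C → 333 + 273.15 = 606.15 K.
T_m = 262 °C → 262 + 273.15 = 535.15 K.
First-stage efficiency η₁ = 1 − T_m/T_H = 1 − 535.15/606.15 = 0.1171.
W₁ = η₁·Q_H = 0.1171 × 578 = 67.70 kJ.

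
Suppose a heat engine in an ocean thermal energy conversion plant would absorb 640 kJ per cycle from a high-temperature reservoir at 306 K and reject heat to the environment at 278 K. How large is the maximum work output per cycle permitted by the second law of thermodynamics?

W_max ≈ 58.56 kJ

No engine can exceed the Carnot limit: η_max = 1 − T_C/T_H = 1 − 278.00/306.00 = 0.0915.
W_max = η_max · Q_H = 0.0915 × 640 = 58.56 kJ.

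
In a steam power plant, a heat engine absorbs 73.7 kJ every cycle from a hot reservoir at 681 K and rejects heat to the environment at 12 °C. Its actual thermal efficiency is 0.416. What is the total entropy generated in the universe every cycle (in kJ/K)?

T_C = 12 °C → 12 + 273.15 = 285.15 K.
W = η·Q_H = 0.416 × 73.7 = 30.66 kJ, so Q_C = Q_H − W = 43.04 kJ.
The hot reservoir loses entropy Q_H/T_H = 73.7/681.00 = 0.1082 kJ/K; the cold reservoir gains Q_C/T_C = 43.04/285.15 = 0.1509 kJ/K.
ΔS_univ = −Q_H/T_H + Q_C/T_C = 0.0427 kJ/K (> 0, since η = 0.416 < η_Carnot = 0.581).

ΔS_univ ≈ 0.0427 kJ/K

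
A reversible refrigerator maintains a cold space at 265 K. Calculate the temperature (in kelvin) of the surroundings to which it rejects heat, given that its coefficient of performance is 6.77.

COP_R = T_C/(T_H − T_C) ⇒ T_H = T_C·(1 + 1/COP_R) = 265.00 × (1 + 1/6.77) = 304.1 K.

T_H ≈ 304.1 K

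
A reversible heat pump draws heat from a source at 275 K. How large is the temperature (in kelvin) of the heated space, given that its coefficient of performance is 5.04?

COP_HP = T_H/(T_H − T_C) ⇒ T_H = T_C·COP_HP/(COP_HP − 1) = 275.00 × 5.04/(5.04 − 1) = 343 K.

T_H ≈ 343 K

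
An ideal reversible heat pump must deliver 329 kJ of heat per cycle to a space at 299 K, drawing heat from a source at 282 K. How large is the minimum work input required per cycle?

W_in ≈ 18.7 kJ

Reversible heating COP: COP_HP = T_H/(T_H − T_C) = 299.00/17.00 = 17.5882.
W = Q_H/COP_HP = 329/17.5882 = 18.7 kJ.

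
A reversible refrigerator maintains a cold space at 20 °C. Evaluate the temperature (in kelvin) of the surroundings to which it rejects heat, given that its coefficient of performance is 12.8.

T_H ≈ 316 K

T_C = 20 °C → 20 + 273.15 = 293.15 K.
COP_R = T_C/(T_H − T_C) ⇒ T_H = T_C·(1 + 1/COP_R) = 293.15 × (1 + 1/12.8) = 316 K.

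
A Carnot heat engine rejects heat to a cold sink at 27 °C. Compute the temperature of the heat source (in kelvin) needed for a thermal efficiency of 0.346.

T_C = 27 °C → 27 + 273.15 = 300.15 K.
From η = 1 − T_C/T_H, solving for T_H gives T_H = T_C/(1 − η) = 300.15/(1 − 0.346) = 459 K.

T_H ≈ 459 K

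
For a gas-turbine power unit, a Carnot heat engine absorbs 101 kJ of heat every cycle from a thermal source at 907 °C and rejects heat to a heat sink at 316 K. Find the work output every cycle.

T_H = 907 °C → 907 + 273.15 = 1180.15 K.
Carnot efficiency: η = 1 − T_C/T_H = 1 − 316.00/1180.15 = 0.7322.
W = η·Q_H = 0.7322 × 101 = 74.0 kJ.

W ≈ 74.0 kJ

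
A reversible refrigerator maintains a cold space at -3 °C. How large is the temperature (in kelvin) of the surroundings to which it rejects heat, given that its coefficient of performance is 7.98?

T_C = -3 °C → -3 + 273.15 = 270.15 K.
COP_R = T_C/(T_H − T_C) ⇒ T_H = T_C·(1 + 1/COP_R) = 270.15 × (1 + 1/7.98) = 304.0 K.

T_H ≈ 304.0 K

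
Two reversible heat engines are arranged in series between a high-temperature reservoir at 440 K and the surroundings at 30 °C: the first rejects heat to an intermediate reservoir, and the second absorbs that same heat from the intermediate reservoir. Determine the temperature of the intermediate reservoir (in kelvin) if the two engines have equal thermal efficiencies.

T_C = 30 °C → 30 + 273.15 = 303.15 K.
Equal efficiencies require 1 − T_m/T_H = 1 − T_C/T_m, i.e. T_m/T_H = T_C/T_m, so T_m = √(T_H·T_C) = √(440.00 × 303.15) = 365 K.

T_m ≈ 365 K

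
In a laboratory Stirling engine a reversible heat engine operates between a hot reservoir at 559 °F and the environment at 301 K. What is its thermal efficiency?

T_H = 559 °F → (559 − 32) × 5/9 = 292.78 °C = 565.93 K.
Carnot efficiency: η = 1 − T_C/T_H = 1 − 301.00/565.93 = 0.468.

η ≈ 0.468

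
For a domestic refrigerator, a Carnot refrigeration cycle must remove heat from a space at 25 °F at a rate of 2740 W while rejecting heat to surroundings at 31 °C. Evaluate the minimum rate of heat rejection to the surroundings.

T_H = 31 °C → 31 + 273.15 = 304.15 K.
T_C = 25 °F → (25 − 32) × 5/9 = -3.89 °C = 269.26 K.
For a reversible cycle Q_H/Q_C = T_H/T_C, so Q_H = Q_C·T_H/T_C = 2740 × 304.15/269.26 = 3095 W.

Q̇_H ≈ 3095 W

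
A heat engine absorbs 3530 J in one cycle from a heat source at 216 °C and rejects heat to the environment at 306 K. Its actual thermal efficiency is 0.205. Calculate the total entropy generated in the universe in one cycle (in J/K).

T_H = 216 °C → 216 + 273.15 = 489.15 K.
W = η·Q_H = 0.205 × 3530 = 723.6 J, so Q_C = Q_H − W = 2806 J.
Reservoir entropy changes: ΔS_H = −Q_H/T_H = −3530/489.15 = -7.217 J/K and ΔS_C = +Q_C/T_C = 2806/306.00 = 9.171 J/K.
ΔS_univ = −Q_H/T_H + Q_C/T_C = 1.95 J/K (> 0, since η = 0.205 < η_Carnot = 0.374).

ΔS_univ ≈ 1.95 J/K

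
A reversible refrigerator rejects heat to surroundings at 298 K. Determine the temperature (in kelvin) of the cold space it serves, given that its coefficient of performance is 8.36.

COP_R = T_C/(T_H − T_C) ⇒ T_C = T_H·COP_R/(1 + COP_R) = 298.00 × 8.36/(1 + 8.36) = 266.2 K.

T_C ≈ 266.2 K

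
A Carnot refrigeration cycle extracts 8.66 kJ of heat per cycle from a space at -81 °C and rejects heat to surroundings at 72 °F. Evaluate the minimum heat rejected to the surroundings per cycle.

T_H = 72 °F → (72 − 32) × 5/9 = 22.22 °C = 295.37 K.
T_C = -81 °C → -81 + 273.15 = 192.15 K.
For a reversible cycle Q_H/Q_C = T_H/T_C, so Q_H = Q_C·T_H/T_C = 8.66 × 295.37/192.15 = 13.3 kJ.

Q_H ≈ 13.3 kJ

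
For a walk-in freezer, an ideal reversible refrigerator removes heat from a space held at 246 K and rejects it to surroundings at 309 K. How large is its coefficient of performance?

COP_R ≈ 3.90

COP_R = T_C/(T_H − T_C) = 246.00/(309.00 − 246.00) = 3.90.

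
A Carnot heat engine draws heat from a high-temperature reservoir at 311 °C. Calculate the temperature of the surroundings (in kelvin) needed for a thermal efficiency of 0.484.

T_C ≈ 301.4 K

T_H = 311 °C → 311 + 273.15 = 584.15 K.
From η = 1 − T_C/T_H, T_C = T_H·(1 − η) = 584.15 × (1 − 0.484) = 301.4 K.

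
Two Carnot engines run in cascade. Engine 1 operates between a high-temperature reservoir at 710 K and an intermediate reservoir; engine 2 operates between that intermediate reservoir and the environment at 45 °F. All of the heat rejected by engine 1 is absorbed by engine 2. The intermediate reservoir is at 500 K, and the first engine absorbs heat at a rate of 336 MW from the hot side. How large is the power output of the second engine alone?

T_C = 45 °F → (45 − 32) × 5/9 = 7.22 °C = 280.37 K.
Heat entering the second stage: Q_m = Q_H·(T_m/T_H) = 336 × 500.00/710.00 = 237 MW.
Second-stage efficiency η₂ = 1 − T_C/T_m = 1 − 280.37/500.00 = 0.4393, so W₂ = η₂·Q_m = 104 MW.

Ẇ₂ ≈ 104 MW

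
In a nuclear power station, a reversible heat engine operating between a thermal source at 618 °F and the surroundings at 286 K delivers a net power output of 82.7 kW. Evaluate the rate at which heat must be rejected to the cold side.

T_H = 618 °F → (618 − 32) × 5/9 = 325.56 °C = 598.71 K.
Carnot efficiency: η = 1 − T_C/T_H = 1 − 286.00/598.71 = 0.5223.
Since Q_C/Q_H = T_C/T_H and Q_H = W/η, Q_C = W·T_C/(T_H − T_C) = 82.7 × 286.00/312.71 = 75.6 kW.

Q̇_C ≈ 75.6 kW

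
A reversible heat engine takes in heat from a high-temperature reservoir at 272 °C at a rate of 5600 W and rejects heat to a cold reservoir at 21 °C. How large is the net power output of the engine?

Ẇ ≈ 2580 W

T_H = 272 °C → 272 + 273.15 = 545.15 K.
T_C = 21 °C → 21 + 273.15 = 294.15 K.
For a reversible engine, η = 1 − T_C/T_H = 1 − 294.15/545.15 = 0.4604.
W = η·Q_H = 0.4604 × 5600 = 2580 W.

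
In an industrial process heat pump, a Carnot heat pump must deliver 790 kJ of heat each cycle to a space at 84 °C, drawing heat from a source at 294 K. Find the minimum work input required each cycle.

W_in ≈ 140 kJ

T_H = 84 °C → 84 + 273.15 = 357.15 K.
COP_HP = T_H/(T_H − T_C) = 357.15/63.15 = 5.6556.
W = Q_H/COP_HP = 790/5.6556 = 140 kJ.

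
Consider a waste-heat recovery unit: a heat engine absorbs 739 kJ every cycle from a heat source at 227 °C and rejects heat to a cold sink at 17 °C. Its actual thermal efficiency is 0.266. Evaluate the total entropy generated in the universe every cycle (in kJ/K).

T_H = 227 °C → 227 + 273.15 = 500.15 K.
T_C = 17 °C → 17 + 273.15 = 290.15 K.
W = η·Q_H = 0.266 × 739 = 196.6 kJ, so Q_C = Q_H − W = 542.4 kJ.
Reservoir entropy changes: ΔS_H = −Q_H/T_H = −739/500.15 = -1.478 kJ/K and ΔS_C = +Q_C/T_C = 542.4/290.15 = 1.869 kJ/K.
ΔS_univ = −Q_H/T_H + Q_C/T_C = 0.3919 kJ/K (> 0, since η = 0.266 < η_Carnot = 0.420).

ΔS_univ ≈ 0.3919 kJ/K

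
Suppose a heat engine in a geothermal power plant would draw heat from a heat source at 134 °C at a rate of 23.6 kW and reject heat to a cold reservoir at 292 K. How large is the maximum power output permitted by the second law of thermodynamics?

T_H = 134 °C → 134 + 273.15 = 407.15 K.
The second-law ceiling is the Carnot efficiency, η_max = 1 − T_C/T_H = 1 − 292.00/407.15 = 0.2828.
W_max = η_max · Q_H = 0.2828 × 23.6 = 6.67 kW.

Ẇ_max ≈ 6.67 kW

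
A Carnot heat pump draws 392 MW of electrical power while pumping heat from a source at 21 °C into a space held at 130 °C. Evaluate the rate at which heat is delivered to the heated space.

Q̇_H ≈ 1450 MW

T_H = 130 °C → 130 + 273.15 = 403.15 K.
T_C = 21 °C → 21 + 273.15 = 294.15 K.
COP_HP = T_H/(T_H − T_C) = 403.15/109.00 = 3.6986.
Q_H = COP_HP · W = 3.6986 × 392 = 1450 MW.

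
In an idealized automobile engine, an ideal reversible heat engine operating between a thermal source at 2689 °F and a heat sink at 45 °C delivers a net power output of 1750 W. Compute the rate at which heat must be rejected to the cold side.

Q̇_C ≈ 389 W

T_H = 2689 °F → (2689 − 32) × 5/9 = 1476.11 °C = 1749.26 K.
T_C = 45 °C → 45 + 273.15 = 318.15 K.
Carnot efficiency: η = 1 − T_C/T_H = 1 − 318.15/1749.26 = 0.8181.
Since Q_C/Q_H = T_C/T_H and Q_H = W/η, Q_C = W·T_C/(T_H − T_C) = 1750 × 318.15/1431.11 = 389 W.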